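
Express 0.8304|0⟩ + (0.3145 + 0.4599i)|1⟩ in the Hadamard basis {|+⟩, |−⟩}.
(0.8096 + 0.3252i)|+⟩ + (0.3648 - 0.3252i)|−⟩

With |ψ⟩ = α|0⟩ + β|1⟩, the Hadamard-basis coefficients are ⟨+|ψ⟩ = (α + β)/√2 and ⟨−|ψ⟩ = (α − β)/√2.
Here α = 0.8304, β = (0.3145 + 0.4599i): (α + β)/√2 = (0.8096 + 0.3252i), (α − β)/√2 = (0.3648 - 0.3252i).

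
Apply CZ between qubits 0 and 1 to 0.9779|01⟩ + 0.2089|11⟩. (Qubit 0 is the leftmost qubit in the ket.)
0.9779|01⟩ - 0.2089|11⟩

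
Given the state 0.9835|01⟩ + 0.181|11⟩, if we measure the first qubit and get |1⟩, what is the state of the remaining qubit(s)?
|1⟩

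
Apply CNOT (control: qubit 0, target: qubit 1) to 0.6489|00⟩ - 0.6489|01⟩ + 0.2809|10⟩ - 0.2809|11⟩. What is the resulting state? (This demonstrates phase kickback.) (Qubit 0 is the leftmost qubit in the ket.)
0.6489|00⟩ - 0.6489|01⟩ - 0.2809|10⟩ + 0.2809|11⟩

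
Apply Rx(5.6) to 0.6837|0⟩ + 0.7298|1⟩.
(-0.6442 - 0.2445i)|0⟩ + (-0.6876 - 0.229i)|1⟩

Rx(5.6) = [[cos(θ/2), −i·sin(θ/2)], [−i·sin(θ/2), cos(θ/2)]]; θ = 5.6, cos(θ/2) ≈ -0.942222, sin(θ/2) ≈ 0.334988.
With a = amp(|0⟩) = 0.6837 and b = amp(|1⟩) = 0.7298:
new amp(|0⟩) = (-0.942222)·a + (-0.334988i)·b = (-0.6442 - 0.2445i)
new amp(|1⟩) = (-0.334988i)·a + (-0.942222)·b = (-0.6876 - 0.229i)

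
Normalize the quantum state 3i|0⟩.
i|0⟩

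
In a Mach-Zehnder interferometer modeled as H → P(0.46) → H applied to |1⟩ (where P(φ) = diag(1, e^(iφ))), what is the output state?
(0.05197 - 0.222i)|0⟩ + (0.948 + 0.222i)|1⟩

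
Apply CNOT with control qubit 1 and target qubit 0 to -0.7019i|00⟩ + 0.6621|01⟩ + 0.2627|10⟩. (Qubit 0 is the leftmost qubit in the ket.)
-0.7019i|00⟩ + 0.2627|10⟩ + 0.6621|11⟩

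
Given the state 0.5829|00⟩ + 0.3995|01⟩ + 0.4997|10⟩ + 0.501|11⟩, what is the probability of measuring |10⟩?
0.2497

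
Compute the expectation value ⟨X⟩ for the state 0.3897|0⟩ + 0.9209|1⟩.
0.7177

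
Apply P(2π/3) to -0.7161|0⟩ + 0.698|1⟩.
-0.7161|0⟩ + (-0.349 + 0.6045i)|1⟩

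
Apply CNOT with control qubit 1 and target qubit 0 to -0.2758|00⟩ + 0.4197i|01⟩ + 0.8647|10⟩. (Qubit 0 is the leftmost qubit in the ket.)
-0.2758|00⟩ + 0.8647|10⟩ + 0.4197i|11⟩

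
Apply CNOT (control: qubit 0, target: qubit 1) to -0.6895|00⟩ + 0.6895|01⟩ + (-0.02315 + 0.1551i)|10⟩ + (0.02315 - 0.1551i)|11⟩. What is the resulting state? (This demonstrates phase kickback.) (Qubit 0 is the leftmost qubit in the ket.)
-0.6895|00⟩ + 0.6895|01⟩ + (0.02315 - 0.1551i)|10⟩ + (-0.02315 + 0.1551i)|11⟩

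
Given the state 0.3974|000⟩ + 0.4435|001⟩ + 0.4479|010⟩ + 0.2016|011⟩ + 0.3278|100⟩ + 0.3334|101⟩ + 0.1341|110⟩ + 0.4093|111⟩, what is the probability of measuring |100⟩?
0.1075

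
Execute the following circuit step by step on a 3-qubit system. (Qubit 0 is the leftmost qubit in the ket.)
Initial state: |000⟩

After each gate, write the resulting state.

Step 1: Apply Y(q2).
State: i|001⟩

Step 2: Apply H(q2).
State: (1/√2)i|000⟩ - (1/√2)i|001⟩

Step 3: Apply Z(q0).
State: (1/√2)i|000⟩ - (1/√2)i|001⟩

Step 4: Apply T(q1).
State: (1/√2)i|000⟩ - (1/√2)i|001⟩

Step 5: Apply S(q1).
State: (1/√2)i|000⟩ - (1/√2)i|001⟩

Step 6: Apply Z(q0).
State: (1/√2)i|000⟩ - (1/√2)i|001⟩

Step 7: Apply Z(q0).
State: (1/√2)i|000⟩ - (1/√2)i|001⟩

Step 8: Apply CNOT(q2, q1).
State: (1/√2)i|000⟩ - (1/√2)i|011⟩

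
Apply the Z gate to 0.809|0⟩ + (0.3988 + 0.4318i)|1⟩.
0.809|0⟩ + (-0.3988 - 0.4318i)|1⟩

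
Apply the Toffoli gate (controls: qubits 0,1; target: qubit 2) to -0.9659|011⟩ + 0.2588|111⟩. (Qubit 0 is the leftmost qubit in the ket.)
-0.9659|011⟩ + 0.2588|110⟩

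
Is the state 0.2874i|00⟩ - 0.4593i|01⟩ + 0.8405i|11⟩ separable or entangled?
Entangled

Writing the state as a|00⟩ + b|01⟩ + c|10⟩ + d|11⟩, it is a product state iff ad − bc = 0.
Here (a, b, c, d) = (0.2874i, -0.4593i, 0, 0.8405i): ad − bc = (0.2874i)(0.8405i) − (-0.4593i)(0) = -0.2416 ≠ 0, so the state is entangled.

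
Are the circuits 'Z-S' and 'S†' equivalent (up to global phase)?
Yes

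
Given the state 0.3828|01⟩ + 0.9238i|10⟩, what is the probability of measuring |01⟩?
0.1465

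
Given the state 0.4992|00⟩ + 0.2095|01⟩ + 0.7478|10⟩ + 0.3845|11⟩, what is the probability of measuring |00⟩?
0.2492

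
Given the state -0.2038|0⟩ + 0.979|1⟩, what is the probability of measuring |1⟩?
0.9584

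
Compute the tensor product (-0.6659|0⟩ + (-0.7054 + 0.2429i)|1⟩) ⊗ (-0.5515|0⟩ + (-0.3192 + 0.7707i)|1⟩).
0.3672|00⟩ + (0.2126 - 0.5132i)|01⟩ + (0.389 - 0.134i)|10⟩ + (0.03796 - 0.6212i)|11⟩

amp(|b₁b₂…⟩) = product of the factor amplitudes for bits b₁, b₂, …; only kets whose every factor amplitude is nonzero survive.
|00⟩: (-0.6659)(-0.5515) = 0.3672
|01⟩: (-0.6659)(-0.3192 + 0.7707i) = (0.2126 - 0.5132i)
|10⟩: (-0.7054 + 0.2429i)(-0.5515) = (0.389 - 0.134i)
|11⟩: (-0.7054 + 0.2429i)(-0.3192 + 0.7707i) = (0.03796 - 0.6212i)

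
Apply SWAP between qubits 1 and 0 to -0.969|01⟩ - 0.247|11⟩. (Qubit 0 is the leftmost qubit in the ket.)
-0.969|10⟩ - 0.247|11⟩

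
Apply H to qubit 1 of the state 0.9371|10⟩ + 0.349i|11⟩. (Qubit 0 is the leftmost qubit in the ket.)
(0.6626 + 0.2468i)|10⟩ + (0.6626 - 0.2468i)|11⟩

H on qubit 1 mixes each pair of kets that differ only in qubit 1: amplitudes (a, b) of (|…0…⟩, |…1…⟩) become ((a + b)/√2, (a − b)/√2). Kets absent from the input have amplitude 0.
(|10⟩, |11⟩): (a, b) = (0.9371, 0.349i) → ((0.6626 + 0.2468i), (0.6626 - 0.2468i))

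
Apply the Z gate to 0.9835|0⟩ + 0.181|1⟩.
0.9835|0⟩ - 0.181|1⟩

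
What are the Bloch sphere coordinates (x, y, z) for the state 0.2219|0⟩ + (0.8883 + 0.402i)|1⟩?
(0.3942, 0.1784, -0.9014)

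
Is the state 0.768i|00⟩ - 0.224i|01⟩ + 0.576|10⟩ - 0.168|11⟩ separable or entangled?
Separable

Writing the state as a|00⟩ + b|01⟩ + c|10⟩ + d|11⟩, it is a product state iff ad − bc = 0.
Here (a, b, c, d) = (0.768i, -0.224i, 0.576, -0.168): ad − bc = (0.768i)(-0.168) − (-0.224i)(0.576) = 0, so the state is separable.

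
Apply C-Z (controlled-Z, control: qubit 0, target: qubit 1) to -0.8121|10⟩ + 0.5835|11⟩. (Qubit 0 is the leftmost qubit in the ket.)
-0.8121|10⟩ - 0.5835|11⟩

C-Z leaves the control-|0⟩ kets |00⟩, |01⟩ unchanged and applies Z to qubit 1 on the control-|1⟩ pair (|10⟩, |11⟩).
Z = [[1, 0], [0, -1]].
With a = amp(|10⟩) = -0.8121 and b = amp(|11⟩) = 0.5835:
new amp(|10⟩) = (1)·a = -0.8121
new amp(|11⟩) = (-1)·b = -0.5835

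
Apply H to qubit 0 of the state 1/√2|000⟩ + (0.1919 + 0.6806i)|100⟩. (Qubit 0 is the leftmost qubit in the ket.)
(0.6357 + 0.4813i)|000⟩ + (0.3643 - 0.4813i)|100⟩

H on qubit 0 mixes each pair of kets that differ only in qubit 0: amplitudes (a, b) of (|…0…⟩, |…1…⟩) become ((a + b)/√2, (a − b)/√2). Kets absent from the input have amplitude 0.
(|000⟩, |100⟩): (a, b) = (1/√2, (0.1919 + 0.6806i)) → ((0.6357 + 0.4813i), (0.3643 - 0.4813i))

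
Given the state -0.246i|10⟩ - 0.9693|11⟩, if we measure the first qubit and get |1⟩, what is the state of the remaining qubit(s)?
-0.246i|0⟩ - 0.9693|1⟩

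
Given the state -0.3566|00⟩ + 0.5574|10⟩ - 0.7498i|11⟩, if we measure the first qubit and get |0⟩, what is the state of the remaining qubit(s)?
-|0⟩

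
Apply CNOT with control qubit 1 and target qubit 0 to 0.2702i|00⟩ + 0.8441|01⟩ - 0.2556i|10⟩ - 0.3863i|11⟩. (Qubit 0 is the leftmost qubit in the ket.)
0.2702i|00⟩ - 0.3863i|01⟩ - 0.2556i|10⟩ + 0.8441|11⟩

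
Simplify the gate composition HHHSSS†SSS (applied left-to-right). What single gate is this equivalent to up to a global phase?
H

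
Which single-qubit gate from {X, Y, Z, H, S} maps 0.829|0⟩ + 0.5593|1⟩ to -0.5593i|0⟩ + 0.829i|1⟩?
Y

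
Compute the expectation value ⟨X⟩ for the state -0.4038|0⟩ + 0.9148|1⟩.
-0.7388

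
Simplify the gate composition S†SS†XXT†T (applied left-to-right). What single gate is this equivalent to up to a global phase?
S†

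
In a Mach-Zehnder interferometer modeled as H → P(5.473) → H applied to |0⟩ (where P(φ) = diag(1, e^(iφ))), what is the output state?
(0.8447 - 0.3622i)|0⟩ + (0.1553 + 0.3622i)|1⟩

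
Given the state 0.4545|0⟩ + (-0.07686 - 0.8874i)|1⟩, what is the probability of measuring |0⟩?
0.2066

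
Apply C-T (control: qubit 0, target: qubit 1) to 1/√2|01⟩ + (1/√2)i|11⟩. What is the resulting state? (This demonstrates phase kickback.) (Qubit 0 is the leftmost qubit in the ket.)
1/√2|01⟩ + (-1/2 + (1/2)i)|11⟩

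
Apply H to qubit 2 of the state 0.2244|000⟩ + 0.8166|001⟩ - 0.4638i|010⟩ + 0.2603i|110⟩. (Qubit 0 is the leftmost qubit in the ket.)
0.7361|000⟩ - 0.4187|001⟩ - 0.328i|010⟩ - 0.328i|011⟩ + 0.1841i|110⟩ + 0.1841i|111⟩

H on qubit 2 mixes each pair of kets that differ only in qubit 2: amplitudes (a, b) of (|…0…⟩, |…1…⟩) become ((a + b)/√2, (a − b)/√2). Kets absent from the input have amplitude 0.
(|000⟩, |001⟩): (a, b) = (0.2244, 0.8166) → (0.7361, -0.4187)
(|010⟩, |011⟩): (a, b) = (-0.4638i, 0) → (-0.328i, -0.328i)
(|110⟩, |111⟩): (a, b) = (0.2603i, 0) → (0.1841i, 0.1841i)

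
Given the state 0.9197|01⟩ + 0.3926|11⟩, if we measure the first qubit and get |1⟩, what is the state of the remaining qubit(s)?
|1⟩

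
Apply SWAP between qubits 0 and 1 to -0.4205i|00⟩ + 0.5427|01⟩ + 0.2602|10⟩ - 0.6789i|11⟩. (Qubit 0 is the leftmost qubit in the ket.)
-0.4205i|00⟩ + 0.2602|01⟩ + 0.5427|10⟩ - 0.6789i|11⟩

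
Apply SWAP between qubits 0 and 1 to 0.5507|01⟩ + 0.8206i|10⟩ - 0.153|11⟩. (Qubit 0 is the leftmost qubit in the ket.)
0.8206i|01⟩ + 0.5507|10⟩ - 0.153|11⟩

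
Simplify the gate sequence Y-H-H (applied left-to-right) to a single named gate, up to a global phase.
Y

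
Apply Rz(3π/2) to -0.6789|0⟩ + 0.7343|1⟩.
(0.4801 + 0.4801i)|0⟩ + (-0.5192 + 0.5192i)|1⟩

Rz(3π/2) = [[e^(−iθ/2), 0], [0, e^(iθ/2)]] with e^(±iθ/2) = cos(θ/2) ± i·sin(θ/2); θ = 3π/2, cos(θ/2) ≈ -0.707107, sin(θ/2) ≈ 0.707107.
With a = amp(|0⟩) = -0.6789 and b = amp(|1⟩) = 0.7343:
new amp(|0⟩) = (-0.707107 - 0.707107i)·a = (0.4801 + 0.4801i)
new amp(|1⟩) = (-0.707107 + 0.707107i)·b = (-0.5192 + 0.5192i)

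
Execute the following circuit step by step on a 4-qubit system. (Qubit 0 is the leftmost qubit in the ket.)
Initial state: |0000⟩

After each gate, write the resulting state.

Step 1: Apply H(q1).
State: 1/√2|0000⟩ + 1/√2|0100⟩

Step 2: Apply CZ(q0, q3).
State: 1/√2|0000⟩ + 1/√2|0100⟩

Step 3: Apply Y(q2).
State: (1/√2)i|0010⟩ + (1/√2)i|0110⟩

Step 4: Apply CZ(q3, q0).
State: (1/√2)i|0010⟩ + (1/√2)i|0110⟩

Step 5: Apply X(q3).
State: (1/√2)i|0011⟩ + (1/√2)i|0111⟩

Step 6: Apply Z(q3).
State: -(1/√2)i|0011⟩ - (1/√2)i|0111⟩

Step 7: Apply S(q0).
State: -(1/√2)i|0011⟩ - (1/√2)i|0111⟩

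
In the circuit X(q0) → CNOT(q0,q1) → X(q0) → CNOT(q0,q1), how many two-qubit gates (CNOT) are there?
2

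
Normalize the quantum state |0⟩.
|0⟩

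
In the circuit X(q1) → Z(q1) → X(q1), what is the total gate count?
3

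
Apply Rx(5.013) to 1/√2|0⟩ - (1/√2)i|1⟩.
-0.9887|0⟩ + 0.1497i|1⟩

Rx(5.013) = [[cos(θ/2), −i·sin(θ/2)], [−i·sin(θ/2), cos(θ/2)]]; θ = 5.013, cos(θ/2) ≈ -0.805017, sin(θ/2) ≈ 0.593252.
With a = amp(|0⟩) = 1/√2 and b = amp(|1⟩) = -(1/√2)i:
new amp(|0⟩) = (-0.805017)·a + (-0.593252i)·b = -0.9887
new amp(|1⟩) = (-0.593252i)·a + (-0.805017)·b = 0.1497i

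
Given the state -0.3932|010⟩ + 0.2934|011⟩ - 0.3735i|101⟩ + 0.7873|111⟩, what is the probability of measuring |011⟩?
0.08608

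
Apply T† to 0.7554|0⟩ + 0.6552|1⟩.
0.7554|0⟩ + (0.4633 - 0.4633i)|1⟩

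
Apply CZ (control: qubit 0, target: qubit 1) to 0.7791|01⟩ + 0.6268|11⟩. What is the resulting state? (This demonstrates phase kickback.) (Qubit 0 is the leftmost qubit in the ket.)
0.7791|01⟩ - 0.6268|11⟩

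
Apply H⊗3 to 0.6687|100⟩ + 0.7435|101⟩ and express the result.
0.4993|000⟩ - 0.02645|001⟩ + 0.4993|010⟩ - 0.02645|011⟩ - 0.4993|100⟩ + 0.02645|101⟩ - 0.4993|110⟩ + 0.02645|111⟩

H⊗3 gives amp(|y⟩) = (1/2√2) Σ_x (−1)^(x·y) amp(|x⟩), where x·y is the number of positions in which both x and y have a 1.
|000⟩: (0.6687 + 0.7435)/(2√2) = 0.4993
|001⟩: (0.6687 - 0.7435)/(2√2) = -0.02645
|010⟩: (0.6687 + 0.7435)/(2√2) = 0.4993
|011⟩: (0.6687 - 0.7435)/(2√2) = -0.02645
|100⟩: (-0.6687 - 0.7435)/(2√2) = -0.4993
|101⟩: (-0.6687 + 0.7435)/(2√2) = 0.02645
|110⟩: (-0.6687 - 0.7435)/(2√2) = -0.4993
|111⟩: (-0.6687 + 0.7435)/(2√2) = 0.02645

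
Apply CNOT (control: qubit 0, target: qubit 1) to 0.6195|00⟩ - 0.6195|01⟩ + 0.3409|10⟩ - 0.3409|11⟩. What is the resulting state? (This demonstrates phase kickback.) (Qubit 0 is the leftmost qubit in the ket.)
0.6195|00⟩ - 0.6195|01⟩ - 0.3409|10⟩ + 0.3409|11⟩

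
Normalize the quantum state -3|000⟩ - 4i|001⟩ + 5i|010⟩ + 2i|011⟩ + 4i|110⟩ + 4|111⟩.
-0.3235|000⟩ - 0.4313i|001⟩ + 0.5392i|010⟩ + 0.2157i|011⟩ + 0.4313i|110⟩ + 0.4313|111⟩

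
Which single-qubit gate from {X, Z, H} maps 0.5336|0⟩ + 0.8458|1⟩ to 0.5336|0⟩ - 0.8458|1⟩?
Z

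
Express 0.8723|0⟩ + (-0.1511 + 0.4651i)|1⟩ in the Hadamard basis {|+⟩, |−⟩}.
(0.51 + 0.3289i)|+⟩ + (0.7237 - 0.3289i)|−⟩

With |ψ⟩ = α|0⟩ + β|1⟩, the Hadamard-basis coefficients are ⟨+|ψ⟩ = (α + β)/√2 and ⟨−|ψ⟩ = (α − β)/√2.
Here α = 0.8723, β = (-0.1511 + 0.4651i): (α + β)/√2 = (0.51 + 0.3289i), (α − β)/√2 = (0.7237 - 0.3289i).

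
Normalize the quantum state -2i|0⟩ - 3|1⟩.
-0.5547i|0⟩ - 0.8321|1⟩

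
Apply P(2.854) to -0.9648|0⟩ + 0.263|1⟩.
-0.9648|0⟩ + (-0.2522 + 0.0746i)|1⟩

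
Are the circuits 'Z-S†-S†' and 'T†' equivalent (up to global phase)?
No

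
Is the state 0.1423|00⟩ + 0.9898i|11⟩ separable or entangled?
Entangled

Writing the state as a|00⟩ + b|01⟩ + c|10⟩ + d|11⟩, it is a product state iff ad − bc = 0.
Here (a, b, c, d) = (0.1423, 0, 0, 0.9898i): ad − bc = (0.1423)(0.9898i) − (0)(0) = 0.1408i ≠ 0, so the state is entangled.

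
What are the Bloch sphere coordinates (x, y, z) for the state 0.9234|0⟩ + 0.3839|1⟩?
(0.709, 0, 0.7053)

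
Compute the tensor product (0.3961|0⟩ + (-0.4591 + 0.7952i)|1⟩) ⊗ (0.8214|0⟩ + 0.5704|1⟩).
0.3254|00⟩ + 0.2259|01⟩ + (-0.3771 + 0.6532i)|10⟩ + (-0.2619 + 0.4536i)|11⟩

amp(|b₁b₂…⟩) = product of the factor amplitudes for bits b₁, b₂, …; only kets whose every factor amplitude is nonzero survive.
|00⟩: (0.3961)(0.8214) = 0.3254
|01⟩: (0.3961)(0.5704) = 0.2259
|10⟩: (-0.4591 + 0.7952i)(0.8214) = (-0.3771 + 0.6532i)
|11⟩: (-0.4591 + 0.7952i)(0.5704) = (-0.2619 + 0.4536i)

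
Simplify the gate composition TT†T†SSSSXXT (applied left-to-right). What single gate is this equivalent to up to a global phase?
I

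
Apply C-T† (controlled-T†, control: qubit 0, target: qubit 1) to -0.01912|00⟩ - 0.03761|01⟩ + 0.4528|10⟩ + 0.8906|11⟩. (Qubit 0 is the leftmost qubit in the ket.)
-0.01912|00⟩ - 0.03761|01⟩ + 0.4528|10⟩ + (0.6297 - 0.6297i)|11⟩

C-T† leaves the control-|0⟩ kets |00⟩, |01⟩ unchanged and applies T† to qubit 1 on the control-|1⟩ pair (|10⟩, |11⟩).
T† = [[1, 0], [0, (1/√2 - (1/√2)i)]].
With a = amp(|10⟩) = 0.4528 and b = amp(|11⟩) = 0.8906:
new amp(|10⟩) = (1)·a = 0.4528
new amp(|11⟩) = (1/√2 - (1/√2)i)·b = (0.6297 - 0.6297i)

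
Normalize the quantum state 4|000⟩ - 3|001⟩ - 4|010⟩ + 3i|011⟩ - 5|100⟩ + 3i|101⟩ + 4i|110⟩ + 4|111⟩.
0.3714|000⟩ - 0.2785|001⟩ - 0.3714|010⟩ + 0.2785i|011⟩ - 0.4642|100⟩ + 0.2785i|101⟩ + 0.3714i|110⟩ + 0.3714|111⟩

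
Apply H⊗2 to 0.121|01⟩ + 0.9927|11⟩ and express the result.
0.5569|00⟩ - 0.5569|01⟩ - 0.4359|10⟩ + 0.4359|11⟩

H⊗2 gives amp(|y⟩) = (1/2) Σ_x (−1)^(x·y) amp(|x⟩), where x·y is the number of positions in which both x and y have a 1.
|00⟩: (0.121 + 0.9927)/2 = 0.5569
|01⟩: (-0.121 - 0.9927)/2 = -0.5569
|10⟩: (0.121 - 0.9927)/2 = -0.4359
|11⟩: (-0.121 + 0.9927)/2 = 0.4359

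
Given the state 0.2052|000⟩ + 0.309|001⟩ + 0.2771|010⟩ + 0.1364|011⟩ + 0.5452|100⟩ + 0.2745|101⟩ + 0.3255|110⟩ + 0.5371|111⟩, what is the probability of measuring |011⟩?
0.0186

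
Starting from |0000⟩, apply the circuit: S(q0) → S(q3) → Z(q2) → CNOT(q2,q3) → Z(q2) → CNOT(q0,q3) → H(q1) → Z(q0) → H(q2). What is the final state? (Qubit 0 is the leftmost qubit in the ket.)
1/2|0000⟩ + 1/2|0010⟩ + 1/2|0100⟩ + 1/2|0110⟩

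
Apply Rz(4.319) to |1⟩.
(-0.5553 + 0.8317i)|1⟩

Rz(4.319) = [[e^(−iθ/2), 0], [0, e^(iθ/2)]] with e^(±iθ/2) = cos(θ/2) ± i·sin(θ/2); θ = 4.319, cos(θ/2) ≈ -0.555283, sin(θ/2) ≈ 0.831661.
With a = amp(|0⟩) = 0 and b = amp(|1⟩) = 1:
new amp(|0⟩) = (-0.555283 - 0.831661i)·a = 0
new amp(|1⟩) = (-0.555283 + 0.831661i)·b = (-0.5553 + 0.8317i)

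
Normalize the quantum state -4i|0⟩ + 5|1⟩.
-0.6247i|0⟩ + 0.7809|1⟩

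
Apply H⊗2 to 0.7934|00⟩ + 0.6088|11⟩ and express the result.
0.7011|00⟩ + 0.0923|01⟩ + 0.0923|10⟩ + 0.7011|11⟩

H⊗2 gives amp(|y⟩) = (1/2) Σ_x (−1)^(x·y) amp(|x⟩), where x·y is the number of positions in which both x and y have a 1.
|00⟩: (0.7934 + 0.6088)/2 = 0.7011
|01⟩: (0.7934 - 0.6088)/2 = 0.0923
|10⟩: (0.7934 - 0.6088)/2 = 0.0923
|11⟩: (0.7934 + 0.6088)/2 = 0.7011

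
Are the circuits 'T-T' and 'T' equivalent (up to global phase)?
No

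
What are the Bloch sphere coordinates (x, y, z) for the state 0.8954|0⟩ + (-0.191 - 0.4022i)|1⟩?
(-0.342, -0.7203, 0.6035)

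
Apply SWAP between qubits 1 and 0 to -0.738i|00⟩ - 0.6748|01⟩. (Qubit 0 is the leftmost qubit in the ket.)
-0.738i|00⟩ - 0.6748|10⟩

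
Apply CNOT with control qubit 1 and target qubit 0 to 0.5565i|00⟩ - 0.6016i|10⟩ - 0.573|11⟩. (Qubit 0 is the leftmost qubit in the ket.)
0.5565i|00⟩ - 0.573|01⟩ - 0.6016i|10⟩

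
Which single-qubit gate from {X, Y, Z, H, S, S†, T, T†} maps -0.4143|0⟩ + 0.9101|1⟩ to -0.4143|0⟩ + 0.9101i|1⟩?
S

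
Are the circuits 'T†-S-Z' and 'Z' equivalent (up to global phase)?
No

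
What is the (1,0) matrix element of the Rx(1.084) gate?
-0.5159i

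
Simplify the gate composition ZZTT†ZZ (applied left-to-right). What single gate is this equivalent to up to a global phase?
I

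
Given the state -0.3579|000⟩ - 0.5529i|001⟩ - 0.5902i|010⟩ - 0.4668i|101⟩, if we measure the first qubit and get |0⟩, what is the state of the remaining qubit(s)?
-0.4047|00⟩ - 0.6252i|01⟩ - 0.6674i|10⟩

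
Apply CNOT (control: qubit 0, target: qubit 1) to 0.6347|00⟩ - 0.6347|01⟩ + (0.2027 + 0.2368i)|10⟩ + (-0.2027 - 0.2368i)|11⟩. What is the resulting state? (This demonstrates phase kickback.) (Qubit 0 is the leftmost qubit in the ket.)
0.6347|00⟩ - 0.6347|01⟩ + (-0.2027 - 0.2368i)|10⟩ + (0.2027 + 0.2368i)|11⟩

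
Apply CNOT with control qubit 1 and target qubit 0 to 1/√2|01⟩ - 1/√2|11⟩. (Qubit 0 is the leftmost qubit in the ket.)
-1/√2|01⟩ + 1/√2|11⟩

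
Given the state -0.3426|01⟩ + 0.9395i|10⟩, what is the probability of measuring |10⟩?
0.8827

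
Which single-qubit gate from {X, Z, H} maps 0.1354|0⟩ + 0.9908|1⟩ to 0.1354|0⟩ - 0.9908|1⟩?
Z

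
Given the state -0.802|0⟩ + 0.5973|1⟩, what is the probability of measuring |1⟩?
0.3568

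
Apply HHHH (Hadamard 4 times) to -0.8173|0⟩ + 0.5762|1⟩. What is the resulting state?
-0.8173|0⟩ + 0.5762|1⟩

H² = I, so an even number of Hadamards cancels: H^4 = I and the state is unchanged.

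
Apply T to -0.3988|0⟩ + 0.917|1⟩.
-0.3988|0⟩ + (0.6484 + 0.6484i)|1⟩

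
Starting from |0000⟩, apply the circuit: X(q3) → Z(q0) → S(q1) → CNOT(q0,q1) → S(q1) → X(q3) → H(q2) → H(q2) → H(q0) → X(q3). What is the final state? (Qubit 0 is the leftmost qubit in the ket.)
1/√2|0001⟩ + 1/√2|1001⟩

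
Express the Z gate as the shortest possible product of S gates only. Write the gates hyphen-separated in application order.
S-S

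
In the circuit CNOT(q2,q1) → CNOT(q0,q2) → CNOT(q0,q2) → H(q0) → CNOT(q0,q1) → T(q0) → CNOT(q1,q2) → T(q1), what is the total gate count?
8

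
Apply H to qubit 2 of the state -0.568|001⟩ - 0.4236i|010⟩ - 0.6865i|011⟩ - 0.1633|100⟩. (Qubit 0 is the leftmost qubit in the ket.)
-0.4016|000⟩ + 0.4016|001⟩ - 0.785i|010⟩ + 0.1859i|011⟩ - 0.1155|100⟩ - 0.1155|101⟩

H on qubit 2 mixes each pair of kets that differ only in qubit 2: amplitudes (a, b) of (|…0…⟩, |…1…⟩) become ((a + b)/√2, (a − b)/√2). Kets absent from the input have amplitude 0.
(|000⟩, |001⟩): (a, b) = (0, -0.568) → (-0.4016, 0.4016)
(|010⟩, |011⟩): (a, b) = (-0.4236i, -0.6865i) → (-0.785i, 0.1859i)
(|100⟩, |101⟩): (a, b) = (-0.1633, 0) → (-0.1155, -0.1155)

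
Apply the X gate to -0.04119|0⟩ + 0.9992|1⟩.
0.9992|0⟩ - 0.04119|1⟩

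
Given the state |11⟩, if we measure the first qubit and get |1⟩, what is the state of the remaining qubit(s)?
|1⟩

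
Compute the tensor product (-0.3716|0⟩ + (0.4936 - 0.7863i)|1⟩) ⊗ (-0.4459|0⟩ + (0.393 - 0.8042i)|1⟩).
0.1657|00⟩ + (-0.146 + 0.2988i)|01⟩ + (-0.2201 + 0.3506i)|10⟩ + (-0.4384 - 0.706i)|11⟩

amp(|b₁b₂…⟩) = product of the factor amplitudes for bits b₁, b₂, …; only kets whose every factor amplitude is nonzero survive.
|00⟩: (-0.3716)(-0.4459) = 0.1657
|01⟩: (-0.3716)(0.393 - 0.8042i) = (-0.146 + 0.2988i)
|10⟩: (0.4936 - 0.7863i)(-0.4459) = (-0.2201 + 0.3506i)
|11⟩: (0.4936 - 0.7863i)(0.393 - 0.8042i) = (-0.4384 - 0.706i)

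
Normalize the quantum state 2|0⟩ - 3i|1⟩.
0.5547|0⟩ - 0.8321i|1⟩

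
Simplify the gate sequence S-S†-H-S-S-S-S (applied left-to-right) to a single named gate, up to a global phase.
H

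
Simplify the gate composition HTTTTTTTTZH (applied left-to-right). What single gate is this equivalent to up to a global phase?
X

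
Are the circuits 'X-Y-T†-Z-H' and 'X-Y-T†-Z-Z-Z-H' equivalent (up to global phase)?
Yes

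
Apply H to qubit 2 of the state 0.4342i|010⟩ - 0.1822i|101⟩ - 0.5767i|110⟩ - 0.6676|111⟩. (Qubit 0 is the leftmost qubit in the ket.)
0.307i|010⟩ + 0.307i|011⟩ - 0.1288i|100⟩ + 0.1288i|101⟩ + (-0.4721 - 0.4078i)|110⟩ + (0.4721 - 0.4078i)|111⟩

H on qubit 2 mixes each pair of kets that differ only in qubit 2: amplitudes (a, b) of (|…0…⟩, |…1…⟩) become ((a + b)/√2, (a − b)/√2). Kets absent from the input have amplitude 0.
(|010⟩, |011⟩): (a, b) = (0.4342i, 0) → (0.307i, 0.307i)
(|100⟩, |101⟩): (a, b) = (0, -0.1822i) → (-0.1288i, 0.1288i)
(|110⟩, |111⟩): (a, b) = (-0.5767i, -0.6676) → ((-0.4721 - 0.4078i), (0.4721 - 0.4078i))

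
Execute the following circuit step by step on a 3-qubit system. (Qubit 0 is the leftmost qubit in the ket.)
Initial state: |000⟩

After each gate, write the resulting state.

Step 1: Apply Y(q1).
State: i|010⟩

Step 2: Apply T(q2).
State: i|010⟩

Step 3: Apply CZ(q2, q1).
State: i|010⟩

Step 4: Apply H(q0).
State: (1/√2)i|010⟩ + (1/√2)i|110⟩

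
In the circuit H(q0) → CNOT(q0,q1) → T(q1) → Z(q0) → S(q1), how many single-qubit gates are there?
4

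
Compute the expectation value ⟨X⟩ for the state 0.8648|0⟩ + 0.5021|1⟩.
0.8684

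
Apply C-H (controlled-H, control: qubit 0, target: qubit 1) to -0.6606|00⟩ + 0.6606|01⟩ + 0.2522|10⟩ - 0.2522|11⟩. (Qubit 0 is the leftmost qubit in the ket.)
-0.6606|00⟩ + 0.6606|01⟩ + 0.3567|11⟩

C-H leaves the control-|0⟩ kets |00⟩, |01⟩ unchanged and applies H to qubit 1 on the control-|1⟩ pair (|10⟩, |11⟩).
H = [[1/√2, 1/√2], [1/√2, -1/√2]].
With a = amp(|10⟩) = 0.2522 and b = amp(|11⟩) = -0.2522:
new amp(|10⟩) = (1/√2)·a + (1/√2)·b = 0
new amp(|11⟩) = (1/√2)·a + (-1/√2)·b = 0.3567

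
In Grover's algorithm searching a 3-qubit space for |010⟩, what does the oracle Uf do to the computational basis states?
Uf|x⟩ = -|x⟩ if x = 010, else |x⟩ (phase flip on target)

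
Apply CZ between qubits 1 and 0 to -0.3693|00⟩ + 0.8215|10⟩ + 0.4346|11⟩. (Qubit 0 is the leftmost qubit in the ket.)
-0.3693|00⟩ + 0.8215|10⟩ - 0.4346|11⟩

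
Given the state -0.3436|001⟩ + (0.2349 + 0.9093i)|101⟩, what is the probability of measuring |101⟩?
0.882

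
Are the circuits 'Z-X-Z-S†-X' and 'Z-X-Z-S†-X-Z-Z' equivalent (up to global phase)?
Yes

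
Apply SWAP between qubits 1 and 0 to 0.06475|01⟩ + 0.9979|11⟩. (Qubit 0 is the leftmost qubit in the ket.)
0.06475|10⟩ + 0.9979|11⟩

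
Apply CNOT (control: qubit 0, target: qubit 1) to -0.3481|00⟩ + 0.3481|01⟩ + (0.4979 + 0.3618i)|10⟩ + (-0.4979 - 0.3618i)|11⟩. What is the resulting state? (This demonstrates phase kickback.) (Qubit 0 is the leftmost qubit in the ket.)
-0.3481|00⟩ + 0.3481|01⟩ + (-0.4979 - 0.3618i)|10⟩ + (0.4979 + 0.3618i)|11⟩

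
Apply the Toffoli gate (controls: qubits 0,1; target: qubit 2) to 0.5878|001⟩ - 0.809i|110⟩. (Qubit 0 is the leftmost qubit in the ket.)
0.5878|001⟩ - 0.809i|111⟩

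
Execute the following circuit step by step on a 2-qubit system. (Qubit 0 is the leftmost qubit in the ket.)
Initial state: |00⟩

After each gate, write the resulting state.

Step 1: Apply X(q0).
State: |10⟩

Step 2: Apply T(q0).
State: (1/√2 + (1/√2)i)|10⟩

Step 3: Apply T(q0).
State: i|10⟩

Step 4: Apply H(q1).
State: (1/√2)i|10⟩ + (1/√2)i|11⟩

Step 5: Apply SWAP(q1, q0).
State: (1/√2)i|01⟩ + (1/√2)i|11⟩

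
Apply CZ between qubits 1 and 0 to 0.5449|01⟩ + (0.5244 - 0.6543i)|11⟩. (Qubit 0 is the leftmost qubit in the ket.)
0.5449|01⟩ + (-0.5244 + 0.6543i)|11⟩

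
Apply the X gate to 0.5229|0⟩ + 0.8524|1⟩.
0.8524|0⟩ + 0.5229|1⟩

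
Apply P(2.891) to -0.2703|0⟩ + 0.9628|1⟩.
-0.2703|0⟩ + (-0.9327 + 0.2388i)|1⟩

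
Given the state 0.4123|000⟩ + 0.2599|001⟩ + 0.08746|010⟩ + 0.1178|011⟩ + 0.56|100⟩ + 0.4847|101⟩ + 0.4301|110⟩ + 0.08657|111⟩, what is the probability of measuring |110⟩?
0.185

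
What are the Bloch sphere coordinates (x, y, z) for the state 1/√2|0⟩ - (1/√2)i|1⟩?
(0, -1, 0)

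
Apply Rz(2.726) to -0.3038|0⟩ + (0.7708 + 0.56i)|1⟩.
(-0.06268 + 0.2973i)|0⟩ + (-0.3889 + 0.8697i)|1⟩

Rz(2.726) = [[e^(−iθ/2), 0], [0, e^(iθ/2)]] with e^(±iθ/2) = cos(θ/2) ± i·sin(θ/2); θ = 2.726, cos(θ/2) ≈ 0.206304, sin(θ/2) ≈ 0.978488.
With a = amp(|0⟩) = -0.3038 and b = amp(|1⟩) = (0.7708 + 0.56i):
new amp(|0⟩) = (0.206304 - 0.978488i)·a = (-0.06268 + 0.2973i)
new amp(|1⟩) = (0.206304 + 0.978488i)·b = (-0.3889 + 0.8697i)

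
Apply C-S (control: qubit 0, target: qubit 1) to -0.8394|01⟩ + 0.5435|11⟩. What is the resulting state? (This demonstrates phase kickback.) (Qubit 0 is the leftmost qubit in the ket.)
-0.8394|01⟩ + 0.5435i|11⟩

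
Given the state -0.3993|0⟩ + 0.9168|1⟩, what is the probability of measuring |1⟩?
0.8405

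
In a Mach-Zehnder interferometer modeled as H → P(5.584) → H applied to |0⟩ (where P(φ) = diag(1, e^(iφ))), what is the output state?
(0.8827 - 0.3218i)|0⟩ + (0.1173 + 0.3218i)|1⟩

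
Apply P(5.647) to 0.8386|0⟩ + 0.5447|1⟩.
0.8386|0⟩ + (0.4381 - 0.3236i)|1⟩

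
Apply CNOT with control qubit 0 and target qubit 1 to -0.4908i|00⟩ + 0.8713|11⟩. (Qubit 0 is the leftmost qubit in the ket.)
-0.4908i|00⟩ + 0.8713|10⟩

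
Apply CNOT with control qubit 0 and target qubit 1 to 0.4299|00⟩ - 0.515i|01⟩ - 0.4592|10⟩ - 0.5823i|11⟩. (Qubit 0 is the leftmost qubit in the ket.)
0.4299|00⟩ - 0.515i|01⟩ - 0.5823i|10⟩ - 0.4592|11⟩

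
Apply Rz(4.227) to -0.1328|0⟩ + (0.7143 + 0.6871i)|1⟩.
(0.06858 + 0.1137i)|0⟩ + (-0.9573 + 0.2568i)|1⟩

Rz(4.227) = [[e^(−iθ/2), 0], [0, e^(iθ/2)]] with e^(±iθ/2) = cos(θ/2) ± i·sin(θ/2); θ = 4.227, cos(θ/2) ≈ -0.516453, sin(θ/2) ≈ 0.856315.
With a = amp(|0⟩) = -0.1328 and b = amp(|1⟩) = (0.7143 + 0.6871i):
new amp(|0⟩) = (-0.516453 - 0.856315i)·a = (0.06858 + 0.1137i)
new amp(|1⟩) = (-0.516453 + 0.856315i)·b = (-0.9573 + 0.2568i)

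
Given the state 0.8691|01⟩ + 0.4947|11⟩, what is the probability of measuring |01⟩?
0.7553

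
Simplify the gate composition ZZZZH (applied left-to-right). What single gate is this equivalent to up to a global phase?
H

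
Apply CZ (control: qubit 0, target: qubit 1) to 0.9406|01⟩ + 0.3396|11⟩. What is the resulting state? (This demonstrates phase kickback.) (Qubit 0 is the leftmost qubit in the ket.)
0.9406|01⟩ - 0.3396|11⟩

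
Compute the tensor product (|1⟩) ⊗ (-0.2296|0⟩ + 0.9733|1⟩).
-0.2296|10⟩ + 0.9733|11⟩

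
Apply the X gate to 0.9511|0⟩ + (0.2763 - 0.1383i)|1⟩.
(0.2763 - 0.1383i)|0⟩ + 0.9511|1⟩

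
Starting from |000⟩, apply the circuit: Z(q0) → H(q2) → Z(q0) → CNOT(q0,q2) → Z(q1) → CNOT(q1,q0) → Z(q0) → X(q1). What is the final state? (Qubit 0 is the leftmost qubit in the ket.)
1/√2|010⟩ + 1/√2|011⟩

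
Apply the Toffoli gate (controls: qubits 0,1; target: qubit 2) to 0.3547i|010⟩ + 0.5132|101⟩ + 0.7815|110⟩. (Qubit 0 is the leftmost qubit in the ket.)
0.3547i|010⟩ + 0.5132|101⟩ + 0.7815|111⟩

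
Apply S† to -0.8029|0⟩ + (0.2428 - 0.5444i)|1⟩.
-0.8029|0⟩ + (-0.5444 - 0.2428i)|1⟩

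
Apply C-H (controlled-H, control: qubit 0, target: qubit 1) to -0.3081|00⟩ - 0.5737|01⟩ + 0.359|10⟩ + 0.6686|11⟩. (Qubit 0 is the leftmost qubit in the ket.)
-0.3081|00⟩ - 0.5737|01⟩ + 0.7266|10⟩ - 0.2189|11⟩

C-H leaves the control-|0⟩ kets |00⟩, |01⟩ unchanged and applies H to qubit 1 on the control-|1⟩ pair (|10⟩, |11⟩).
H = [[1/√2, 1/√2], [1/√2, -1/√2]].
With a = amp(|10⟩) = 0.359 and b = amp(|11⟩) = 0.6686:
new amp(|10⟩) = (1/√2)·a + (1/√2)·b = 0.7266
new amp(|11⟩) = (1/√2)·a + (-1/√2)·b = -0.2189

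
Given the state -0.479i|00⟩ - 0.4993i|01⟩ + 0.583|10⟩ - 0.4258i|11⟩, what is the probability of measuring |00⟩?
0.2294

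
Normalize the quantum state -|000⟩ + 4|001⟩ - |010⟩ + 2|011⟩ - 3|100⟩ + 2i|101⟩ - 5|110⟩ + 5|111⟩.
-0.1085|000⟩ + 0.4339|001⟩ - 0.1085|010⟩ + 0.2169|011⟩ - 0.3254|100⟩ + 0.2169i|101⟩ - 0.5423|110⟩ + 0.5423|111⟩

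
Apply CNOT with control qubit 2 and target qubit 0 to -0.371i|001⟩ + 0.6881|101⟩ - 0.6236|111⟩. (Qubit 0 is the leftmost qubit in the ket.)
0.6881|001⟩ - 0.6236|011⟩ - 0.371i|101⟩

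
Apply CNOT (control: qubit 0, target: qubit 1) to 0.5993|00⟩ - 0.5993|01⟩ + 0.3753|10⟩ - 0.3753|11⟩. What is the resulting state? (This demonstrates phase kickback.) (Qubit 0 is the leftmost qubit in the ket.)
0.5993|00⟩ - 0.5993|01⟩ - 0.3753|10⟩ + 0.3753|11⟩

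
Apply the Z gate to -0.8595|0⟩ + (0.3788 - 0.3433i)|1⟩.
-0.8595|0⟩ + (-0.3788 + 0.3433i)|1⟩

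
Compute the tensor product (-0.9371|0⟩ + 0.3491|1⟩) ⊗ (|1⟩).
-0.9371|01⟩ + 0.3491|11⟩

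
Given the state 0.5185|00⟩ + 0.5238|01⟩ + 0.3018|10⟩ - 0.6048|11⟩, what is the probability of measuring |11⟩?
0.3658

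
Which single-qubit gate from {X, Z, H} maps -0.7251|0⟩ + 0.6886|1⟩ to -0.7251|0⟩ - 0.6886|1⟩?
Z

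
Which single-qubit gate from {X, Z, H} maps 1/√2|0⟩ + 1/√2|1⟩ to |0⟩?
H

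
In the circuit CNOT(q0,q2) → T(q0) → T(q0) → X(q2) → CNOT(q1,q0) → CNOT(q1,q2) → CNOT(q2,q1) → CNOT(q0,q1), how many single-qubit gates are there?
3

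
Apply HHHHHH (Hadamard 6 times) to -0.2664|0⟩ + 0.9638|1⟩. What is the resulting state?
-0.2664|0⟩ + 0.9638|1⟩

H² = I, so an even number of Hadamards cancels: H^6 = I and the state is unchanged.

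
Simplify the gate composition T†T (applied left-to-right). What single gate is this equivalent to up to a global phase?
I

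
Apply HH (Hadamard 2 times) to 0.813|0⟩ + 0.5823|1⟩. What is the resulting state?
0.813|0⟩ + 0.5823|1⟩

H² = I, so an even number of Hadamards cancels: H^2 = I and the state is unchanged.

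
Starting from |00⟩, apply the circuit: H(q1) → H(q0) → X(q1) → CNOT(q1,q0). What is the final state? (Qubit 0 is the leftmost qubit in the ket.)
1/2|00⟩ + 1/2|01⟩ + 1/2|10⟩ + 1/2|11⟩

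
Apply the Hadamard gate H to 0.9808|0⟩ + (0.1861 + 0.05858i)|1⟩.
(0.8251 + 0.04142i)|0⟩ + (0.5619 - 0.04142i)|1⟩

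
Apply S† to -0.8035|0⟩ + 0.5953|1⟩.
-0.8035|0⟩ - 0.5953i|1⟩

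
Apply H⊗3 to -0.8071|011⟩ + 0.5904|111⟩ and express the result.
-0.07662|000⟩ + 0.07662|001⟩ + 0.07662|010⟩ - 0.07662|011⟩ - 0.4941|100⟩ + 0.4941|101⟩ + 0.4941|110⟩ - 0.4941|111⟩

H⊗3 gives amp(|y⟩) = (1/2√2) Σ_x (−1)^(x·y) amp(|x⟩), where x·y is the number of positions in which both x and y have a 1.
|000⟩: (-0.8071 + 0.5904)/(2√2) = -0.07662
|001⟩: (0.8071 - 0.5904)/(2√2) = 0.07662
|010⟩: (0.8071 - 0.5904)/(2√2) = 0.07662
|011⟩: (-0.8071 + 0.5904)/(2√2) = -0.07662
|100⟩: (-0.8071 - 0.5904)/(2√2) = -0.4941
|101⟩: (0.8071 + 0.5904)/(2√2) = 0.4941
|110⟩: (0.8071 + 0.5904)/(2√2) = 0.4941
|111⟩: (-0.8071 - 0.5904)/(2√2) = -0.4941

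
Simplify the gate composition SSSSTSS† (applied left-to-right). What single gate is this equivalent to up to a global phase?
T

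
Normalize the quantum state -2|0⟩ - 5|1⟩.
-0.3714|0⟩ - 0.9285|1⟩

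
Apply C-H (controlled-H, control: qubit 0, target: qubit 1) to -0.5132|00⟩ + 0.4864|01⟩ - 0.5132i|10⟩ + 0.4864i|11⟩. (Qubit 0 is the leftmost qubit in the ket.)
-0.5132|00⟩ + 0.4864|01⟩ - 0.01895i|10⟩ - 0.7068i|11⟩

C-H leaves the control-|0⟩ kets |00⟩, |01⟩ unchanged and applies H to qubit 1 on the control-|1⟩ pair (|10⟩, |11⟩).
H = [[1/√2, 1/√2], [1/√2, -1/√2]].
With a = amp(|10⟩) = -0.5132i and b = amp(|11⟩) = 0.4864i:
new amp(|10⟩) = (1/√2)·a + (1/√2)·b = -0.01895i
new amp(|11⟩) = (1/√2)·a + (-1/√2)·b = -0.7068i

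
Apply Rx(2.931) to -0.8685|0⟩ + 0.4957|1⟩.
(-0.09128 - 0.493i)|0⟩ + (0.0521 + 0.8637i)|1⟩

Rx(2.931) = [[cos(θ/2), −i·sin(θ/2)], [−i·sin(θ/2), cos(θ/2)]]; θ = 2.931, cos(θ/2) ≈ 0.105102, sin(θ/2) ≈ 0.994461.
With a = amp(|0⟩) = -0.8685 and b = amp(|1⟩) = 0.4957:
new amp(|0⟩) = (0.105102)·a + (-0.994461i)·b = (-0.09128 - 0.493i)
new amp(|1⟩) = (-0.994461i)·a + (0.105102)·b = (0.0521 + 0.8637i)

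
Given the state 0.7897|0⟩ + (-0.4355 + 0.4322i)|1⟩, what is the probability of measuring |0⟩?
0.6236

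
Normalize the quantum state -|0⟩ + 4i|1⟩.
-0.2425|0⟩ + 0.9701i|1⟩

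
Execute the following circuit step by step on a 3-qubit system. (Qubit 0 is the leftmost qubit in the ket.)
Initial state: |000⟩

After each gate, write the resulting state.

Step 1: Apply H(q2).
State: 1/√2|000⟩ + 1/√2|001⟩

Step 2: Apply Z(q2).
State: 1/√2|000⟩ - 1/√2|001⟩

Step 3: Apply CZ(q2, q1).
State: 1/√2|000⟩ - 1/√2|001⟩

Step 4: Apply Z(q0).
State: 1/√2|000⟩ - 1/√2|001⟩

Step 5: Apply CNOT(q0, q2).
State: 1/√2|000⟩ - 1/√2|001⟩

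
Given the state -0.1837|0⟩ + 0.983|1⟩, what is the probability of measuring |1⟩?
0.9663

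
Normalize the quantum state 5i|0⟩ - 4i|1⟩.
0.7809i|0⟩ - 0.6247i|1⟩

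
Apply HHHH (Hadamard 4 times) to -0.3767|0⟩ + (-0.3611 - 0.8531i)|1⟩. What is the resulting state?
-0.3767|0⟩ + (-0.3611 - 0.8531i)|1⟩

H² = I, so an even number of Hadamards cancels: H^4 = I and the state is unchanged.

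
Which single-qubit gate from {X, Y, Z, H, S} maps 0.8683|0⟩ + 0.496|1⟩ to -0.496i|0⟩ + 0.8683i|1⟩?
Y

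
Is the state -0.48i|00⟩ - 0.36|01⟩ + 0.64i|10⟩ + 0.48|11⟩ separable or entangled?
Separable

Writing the state as a|00⟩ + b|01⟩ + c|10⟩ + d|11⟩, it is a product state iff ad − bc = 0.
Here (a, b, c, d) = (-0.48i, -0.36, 0.64i, 0.48): ad − bc = (-0.48i)(0.48) − (-0.36)(0.64i) = 0, so the state is separable.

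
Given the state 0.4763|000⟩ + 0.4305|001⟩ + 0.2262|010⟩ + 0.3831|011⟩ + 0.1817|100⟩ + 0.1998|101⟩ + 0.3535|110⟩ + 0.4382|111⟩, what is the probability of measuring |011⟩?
0.1468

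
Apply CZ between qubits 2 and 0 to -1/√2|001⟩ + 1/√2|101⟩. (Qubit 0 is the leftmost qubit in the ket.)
-1/√2|001⟩ - 1/√2|101⟩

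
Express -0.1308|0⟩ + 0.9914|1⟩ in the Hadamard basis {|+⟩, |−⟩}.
0.6085|+⟩ - 0.7935|−⟩

With |ψ⟩ = α|0⟩ + β|1⟩, the Hadamard-basis coefficients are ⟨+|ψ⟩ = (α + β)/√2 and ⟨−|ψ⟩ = (α − β)/√2.
Here α = -0.1308, β = 0.9914: (α + β)/√2 = 0.6085, (α − β)/√2 = -0.7935.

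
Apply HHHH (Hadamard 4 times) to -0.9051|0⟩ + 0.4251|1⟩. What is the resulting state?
-0.9051|0⟩ + 0.4251|1⟩

H² = I, so an even number of Hadamards cancels: H^4 = I and the state is unchanged.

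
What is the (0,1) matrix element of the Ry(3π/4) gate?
-0.9239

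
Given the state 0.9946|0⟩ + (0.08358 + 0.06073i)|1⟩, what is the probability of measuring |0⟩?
0.9892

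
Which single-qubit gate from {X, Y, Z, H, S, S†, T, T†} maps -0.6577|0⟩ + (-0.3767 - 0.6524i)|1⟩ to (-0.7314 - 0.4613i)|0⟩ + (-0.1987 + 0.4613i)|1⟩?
H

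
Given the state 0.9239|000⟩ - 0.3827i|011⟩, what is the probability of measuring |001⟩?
0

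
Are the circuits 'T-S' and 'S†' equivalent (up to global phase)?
No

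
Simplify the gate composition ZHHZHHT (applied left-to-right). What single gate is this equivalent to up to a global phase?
T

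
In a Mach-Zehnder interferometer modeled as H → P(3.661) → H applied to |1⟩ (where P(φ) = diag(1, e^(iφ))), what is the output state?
(0.9341 + 0.2482i)|0⟩ + (0.06594 - 0.2482i)|1⟩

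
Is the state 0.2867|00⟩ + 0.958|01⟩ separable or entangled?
Separable

Writing the state as a|00⟩ + b|01⟩ + c|10⟩ + d|11⟩, it is a product state iff ad − bc = 0.
Here (a, b, c, d) = (0.2867, 0.958, 0, 0): ad − bc = (0.2867)(0) − (0.958)(0) = 0, so the state is separable.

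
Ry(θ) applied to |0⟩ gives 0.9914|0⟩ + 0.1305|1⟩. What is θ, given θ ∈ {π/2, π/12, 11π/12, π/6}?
π/12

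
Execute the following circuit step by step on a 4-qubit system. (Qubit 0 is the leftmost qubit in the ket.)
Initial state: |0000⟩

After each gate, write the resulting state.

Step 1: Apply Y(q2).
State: i|0010⟩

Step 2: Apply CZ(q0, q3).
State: i|0010⟩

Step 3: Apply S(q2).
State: -|0010⟩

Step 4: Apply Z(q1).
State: -|0010⟩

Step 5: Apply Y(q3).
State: -i|0011⟩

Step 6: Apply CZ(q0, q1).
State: -i|0011⟩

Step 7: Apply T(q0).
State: -i|0011⟩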